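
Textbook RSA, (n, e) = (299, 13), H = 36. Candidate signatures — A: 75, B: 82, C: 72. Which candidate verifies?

A

Candidate A: Squares mod 299: 75^1≡75, 75^2≡243, 75^4≡146, 75^8≡87; 13 = 8 + 4 + 1, so 75^13 ≡ 87·146·75 ≡ 36 (mod 299)
  → matches H = 36
Candidate B: Squares mod 299: 82^1≡82, 82^2≡146, 82^4≡87, 82^8≡94; 13 = 8 + 4 + 1, so 82^13 ≡ 94·87·82 ≡ 238 (mod 299)
Candidate C: Squares mod 299: 72^1≡72, 72^2≡101, 72^4≡35, 72^8≡29; 13 = 8 + 4 + 1, so 72^13 ≡ 29·35·72 ≡ 124 (mod 299)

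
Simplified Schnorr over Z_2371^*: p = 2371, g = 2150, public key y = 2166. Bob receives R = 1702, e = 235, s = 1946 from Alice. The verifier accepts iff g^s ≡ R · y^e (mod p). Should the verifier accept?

reject

g^s mod p:
2150^2 = 4622500 ≡ 1421
2150^4 ≡ 1421^2 = 2019241 ≡ 1520
2150^8 ≡ 1520^2 = 2310400 ≡ 1046
2150^16 ≡ 1046^2 = 1094116 ≡ 1085
2150^32 ≡ 1085^2 = 1177225 ≡ 1209
2150^64 ≡ 1209^2 = 1461681 ≡ 1145
2150^128 ≡ 1145^2 = 1311025 ≡ 2233
2150^256 ≡ 2233^2 = 4986289 ≡ 76
2150^512 ≡ 76^2 = 5776 ≡ 1034
2150^1024 ≡ 1034^2 = 1069156 ≡ 2206
1946 = 1024 + 512 + 256 + 128 + 16 + 8 + 2, so 2150^1946 ≡ 2206·1034·76·2233·1085·1046·1421 ≡ 1594 (mod 2371)
R · y^e mod p:
2166^2 = 4691556 ≡ 1718
2166^4 ≡ 1718^2 = 2951524 ≡ 2000
2166^8 ≡ 2000^2 = 4000000 ≡ 123
2166^16 ≡ 123^2 = 15129 ≡ 903
2166^32 ≡ 903^2 = 815409 ≡ 2156
2166^64 ≡ 2156^2 = 4648336 ≡ 1176
2166^128 ≡ 1176^2 = 1382976 ≡ 683
235 = 128 + 64 + 32 + 8 + 2 + 1, so 2166^235 ≡ 683·1176·2156·123·1718·2166 ≡ 2066 (mod 2371)
1702·2066 = 3516332 ≡ 139 (mod 2371)
1594 ≠ 139; the check fails.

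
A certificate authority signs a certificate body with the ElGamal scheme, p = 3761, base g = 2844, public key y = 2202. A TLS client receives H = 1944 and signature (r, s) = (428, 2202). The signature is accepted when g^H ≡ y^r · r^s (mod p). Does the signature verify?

does not verify

Left side g^H mod p:
2844^2 = 8088336 ≡ 2186
2844^4 ≡ 2186^2 = 4778596 ≡ 2126
2844^8 ≡ 2126^2 = 4519876 ≡ 2915
2844^16 ≡ 2915^2 = 8497225 ≡ 1126
2844^32 ≡ 1126^2 = 1267876 ≡ 419
2844^64 ≡ 419^2 = 175561 ≡ 2555
2844^128 ≡ 2555^2 = 6528025 ≡ 2690
2844^256 ≡ 2690^2 = 7236100 ≡ 3697
2844^512 ≡ 3697^2 = 13667809 ≡ 335
2844^1024 ≡ 335^2 = 112225 ≡ 3156
1944 = 1024 + 512 + 256 + 128 + 16 + 8, so 2844^1944 ≡ 3156·335·3697·2690·1126·2915 ≡ 1206 (mod 3761)
Right side y^r · r^s mod p:
2202^2 = 4848804 ≡ 875
2202^4 ≡ 875^2 = 765625 ≡ 2142
2202^8 ≡ 2142^2 = 4588164 ≡ 3505
2202^16 ≡ 3505^2 = 12285025 ≡ 1599
2202^32 ≡ 1599^2 = 2556801 ≡ 3082
2202^64 ≡ 3082^2 = 9498724 ≡ 2199
2202^128 ≡ 2199^2 = 4835601 ≡ 2716
2202^256 ≡ 2716^2 = 7376656 ≡ 1335
428 = 256 + 128 + 32 + 8 + 4, so 2202^428 ≡ 1335·2716·3082·3505·2142 ≡ 32 (mod 3761)
428^2 = 183184 ≡ 2656
428^4 ≡ 2656^2 = 7054336 ≡ 2461
428^8 ≡ 2461^2 = 6056521 ≡ 1311
428^16 ≡ 1311^2 = 1718721 ≡ 3705
428^32 ≡ 3705^2 = 13727025 ≡ 3136
428^64 ≡ 3136^2 = 9834496 ≡ 3242
428^128 ≡ 3242^2 = 10510564 ≡ 2330
428^256 ≡ 2330^2 = 5428900 ≡ 1777
428^512 ≡ 1777^2 = 3157729 ≡ 2250
428^1024 ≡ 2250^2 = 5062500 ≡ 194
428^2048 ≡ 194^2 = 37636 ≡ 26
2202 = 2048 + 128 + 16 + 8 + 2, so 428^2202 ≡ 26·2330·3705·1311·2656 ≡ 1250 (mod 3761)
32·1250 = 40000 ≡ 2390 (mod 3761)
1206 ≠ 2390, so verification fails.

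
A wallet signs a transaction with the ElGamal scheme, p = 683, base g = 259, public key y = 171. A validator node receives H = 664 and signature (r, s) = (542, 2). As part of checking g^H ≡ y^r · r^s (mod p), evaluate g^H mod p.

364

259^2 = 67081 ≡ 147
259^4 ≡ 147^2 = 21609 ≡ 436
259^8 ≡ 436^2 = 190096 ≡ 222
259^16 ≡ 222^2 = 49284 ≡ 108
259^32 ≡ 108^2 = 11664 ≡ 53
259^64 ≡ 53^2 = 2809 ≡ 77
259^128 ≡ 77^2 = 5929 ≡ 465
259^256 ≡ 465^2 = 216225 ≡ 397
259^512 ≡ 397^2 = 157609 ≡ 519
664 = 512 + 128 + 16 + 8, so 259^664 ≡ 519·465·108·222 ≡ 364 (mod 683)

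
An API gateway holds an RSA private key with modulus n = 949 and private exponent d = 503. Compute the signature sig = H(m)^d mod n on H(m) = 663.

572

(H(m))^2 ≡ 663^2 = 439569 ≡ 182
(H(m))^4 ≡ 182^2 = 33124 ≡ 858
(H(m))^8 ≡ 858^2 = 736164 ≡ 689
(H(m))^16 ≡ 689^2 = 474721 ≡ 221
(H(m))^32 ≡ 221^2 = 48841 ≡ 442
(H(m))^64 ≡ 442^2 = 195364 ≡ 819
(H(m))^128 ≡ 819^2 = 670761 ≡ 767
(H(m))^256 ≡ 767^2 = 588289 ≡ 858
503 = 256 + 128 + 64 + 32 + 16 + 4 + 2 + 1, so (H(m))^503 ≡ 858·767·819·442·221·858·182·663 ≡ 572 (mod 949)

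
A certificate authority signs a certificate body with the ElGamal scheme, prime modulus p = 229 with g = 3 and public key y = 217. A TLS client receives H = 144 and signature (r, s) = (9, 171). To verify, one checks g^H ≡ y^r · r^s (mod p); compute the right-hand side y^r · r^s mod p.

16

217^2 = 47089 ≡ 144
217^4 ≡ 144^2 = 20736 ≡ 126
217^8 ≡ 126^2 = 15876 ≡ 75
9 = 8 + 1, so 217^9 ≡ 75·217 ≡ 16 (mod 229)
9^2 = 81
9^4 ≡ 81^2 = 6561 ≡ 149
9^8 ≡ 149^2 = 22201 ≡ 217
9^16 ≡ 217^2 = 47089 ≡ 144
9^32 ≡ 144^2 = 20736 ≡ 126
9^64 ≡ 126^2 = 15876 ≡ 75
9^128 ≡ 75^2 = 5625 ≡ 129
171 = 128 + 32 + 8 + 2 + 1, so 9^171 ≡ 129·126·217·81·9 ≡ 1 (mod 229)
y^r · r^s ≡ 16·1 = 16 ≡ 16 (mod 229)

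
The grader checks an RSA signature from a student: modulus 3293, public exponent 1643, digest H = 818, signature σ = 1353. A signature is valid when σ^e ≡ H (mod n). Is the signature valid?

Squares mod 3293: σ^1≡1353, σ^2≡2994, σ^4≡490, σ^8≡3004, σ^16≡1196, σ^32≡1254, σ^64≡1755, σ^128≡1070, σ^256≡2229, σ^512≡2597, σ^1024≡345
1643 = 1024 + 512 + 64 + 32 + 8 + 2 + 1, so σ^1643 ≡ 345·2597·1755·1254·3004·2994·1353 ≡ 818 (mod 3293)
818 = H, so the signature checks out.

valid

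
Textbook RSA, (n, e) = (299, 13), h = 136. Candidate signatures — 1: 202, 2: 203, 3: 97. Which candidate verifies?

3

Candidate 1: Squares mod 299: 202^1≡202, 202^2≡140, 202^4≡165, 202^8≡16; 13 = 8 + 4 + 1, so 202^13 ≡ 16·165·202 ≡ 163 (mod 299)
Candidate 2: Squares mod 299: 203^1≡203, 203^2≡246, 203^4≡118, 203^8≡170; 13 = 8 + 4 + 1, so 203^13 ≡ 170·118·203 ≡ 99 (mod 299)
Candidate 3: Squares mod 299: 97^1≡97, 97^2≡140, 97^4≡165, 97^8≡16; 13 = 8 + 4 + 1, so 97^13 ≡ 16·165·97 ≡ 136 (mod 299)
  → matches h = 136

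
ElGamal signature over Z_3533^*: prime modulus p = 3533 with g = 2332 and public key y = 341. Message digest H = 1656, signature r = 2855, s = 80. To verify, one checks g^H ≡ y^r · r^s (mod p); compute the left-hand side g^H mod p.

2792

Squares mod 3533: 2332^1≡2332, 2332^2≡937, 2332^4≡1785, 2332^8≡2992, 2332^16≡2975, 2332^32≡460, 2332^64≡3153, 2332^128≡3080, 2332^256≡295, 2332^512≡2233, 2332^1024≡1226
1656 = 1024 + 512 + 64 + 32 + 16 + 8, so 2332^1656 ≡ 1226·2233·3153·460·2975·2992 ≡ 2792 (mod 3533)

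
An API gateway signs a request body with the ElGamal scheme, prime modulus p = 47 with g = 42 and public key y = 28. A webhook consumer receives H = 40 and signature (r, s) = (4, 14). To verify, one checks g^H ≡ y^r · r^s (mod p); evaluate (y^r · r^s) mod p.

9

28^2 = 784 ≡ 32
28^4 ≡ 32^2 = 1024 ≡ 37
4^2 = 16
4^4 ≡ 16^2 = 256 ≡ 21
4^8 ≡ 21^2 = 441 ≡ 18
14 = 8 + 4 + 2, so 4^14 ≡ 18·21·16 ≡ 32 (mod 47)
y^r · r^s ≡ 37·32 = 1184 ≡ 9 (mod 47)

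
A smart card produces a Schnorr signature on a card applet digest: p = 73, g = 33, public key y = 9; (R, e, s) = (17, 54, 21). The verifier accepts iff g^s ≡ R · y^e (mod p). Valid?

g^s mod p:
Squares mod 73: 33^1≡33, 33^2≡67, 33^4≡36, 33^8≡55, 33^16≡32
21 = 16 + 4 + 1, so 33^21 ≡ 32·36·33 ≡ 56 (mod 73)
R · y^e mod p:
Squares mod 73: 9^1≡9, 9^2≡8, 9^4≡64, 9^8≡8, 9^16≡64, 9^32≡8
54 = 32 + 16 + 4 + 2, so 9^54 ≡ 8·64·64·8 ≡ 1 (mod 73)
17·1 = 17 ≡ 17 (mod 73)
56 ≠ 17; the check fails.

no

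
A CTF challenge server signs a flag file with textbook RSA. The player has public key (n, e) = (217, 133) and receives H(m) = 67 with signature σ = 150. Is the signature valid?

invalid

σ^2 ≡ 150^2 = 22500 ≡ 149
σ^4 ≡ 149^2 = 22201 ≡ 67
σ^8 ≡ 67^2 = 4489 ≡ 149
σ^16 ≡ 149^2 = 22201 ≡ 67
σ^32 ≡ 67^2 = 4489 ≡ 149
σ^64 ≡ 149^2 = 22201 ≡ 67
σ^128 ≡ 67^2 = 4489 ≡ 149
133 = 128 + 4 + 1, so σ^133 ≡ 149·67·150 ≡ 150 (mod 217)
σ^133 mod 217 = 150, but H(m) = 67.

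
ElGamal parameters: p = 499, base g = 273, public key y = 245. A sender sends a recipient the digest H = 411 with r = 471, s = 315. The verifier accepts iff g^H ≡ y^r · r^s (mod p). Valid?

no

Left side g^H mod p:
273^2 = 74529 ≡ 178
273^4 ≡ 178^2 = 31684 ≡ 247
273^8 ≡ 247^2 = 61009 ≡ 131
273^16 ≡ 131^2 = 17161 ≡ 195
273^32 ≡ 195^2 = 38025 ≡ 101
273^64 ≡ 101^2 = 10201 ≡ 221
273^128 ≡ 221^2 = 48841 ≡ 438
273^256 ≡ 438^2 = 191844 ≡ 228
411 = 256 + 128 + 16 + 8 + 2 + 1, so 273^411 ≡ 228·438·195·131·178·273 ≡ 355 (mod 499)
Right side y^r · r^s mod p:
245^2 = 60025 ≡ 145
245^4 ≡ 145^2 = 21025 ≡ 67
245^8 ≡ 67^2 = 4489 ≡ 497
245^16 ≡ 497^2 = 247009 ≡ 4
245^32 ≡ 4^2 = 16
245^64 ≡ 16^2 = 256
245^128 ≡ 256^2 = 65536 ≡ 167
245^256 ≡ 167^2 = 27889 ≡ 444
471 = 256 + 128 + 64 + 16 + 4 + 2 + 1, so 245^471 ≡ 444·167·256·4·67·145·245 ≡ 371 (mod 499)
471^2 = 221841 ≡ 285
471^4 ≡ 285^2 = 81225 ≡ 387
471^8 ≡ 387^2 = 149769 ≡ 69
471^16 ≡ 69^2 = 4761 ≡ 270
471^32 ≡ 270^2 = 72900 ≡ 46
471^64 ≡ 46^2 = 2116 ≡ 120
471^128 ≡ 120^2 = 14400 ≡ 428
471^256 ≡ 428^2 = 183184 ≡ 51
315 = 256 + 32 + 16 + 8 + 2 + 1, so 471^315 ≡ 51·46·270·69·285·471 ≡ 268 (mod 499)
371·268 = 99428 ≡ 127 (mod 499)
355 ≠ 127, so verification fails.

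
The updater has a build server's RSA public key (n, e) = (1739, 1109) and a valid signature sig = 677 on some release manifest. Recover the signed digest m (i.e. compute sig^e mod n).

656

sig^2 ≡ 677^2 = 458329 ≡ 972
sig^4 ≡ 972^2 = 944784 ≡ 507
sig^8 ≡ 507^2 = 257049 ≡ 1416
sig^16 ≡ 1416^2 = 2005056 ≡ 1728
sig^32 ≡ 1728^2 = 2985984 ≡ 121
sig^64 ≡ 121^2 = 14641 ≡ 729
sig^128 ≡ 729^2 = 531441 ≡ 1046
sig^256 ≡ 1046^2 = 1094116 ≡ 285
sig^512 ≡ 285^2 = 81225 ≡ 1231
sig^1024 ≡ 1231^2 = 1515361 ≡ 692
1109 = 1024 + 64 + 16 + 4 + 1, so sig^1109 ≡ 692·729·1728·507·677 ≡ 656 (mod 1739)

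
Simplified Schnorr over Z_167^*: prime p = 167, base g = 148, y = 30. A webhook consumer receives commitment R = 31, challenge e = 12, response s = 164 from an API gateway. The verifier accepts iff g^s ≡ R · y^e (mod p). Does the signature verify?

g^s mod p:
148^2 = 21904 ≡ 27
148^4 ≡ 27^2 = 729 ≡ 61
148^8 ≡ 61^2 = 3721 ≡ 47
148^16 ≡ 47^2 = 2209 ≡ 38
148^32 ≡ 38^2 = 1444 ≡ 108
148^64 ≡ 108^2 = 11664 ≡ 141
148^128 ≡ 141^2 = 19881 ≡ 8
164 = 128 + 32 + 4, so 148^164 ≡ 8·108·61 ≡ 99 (mod 167)
R · y^e mod p:
30^2 = 900 ≡ 65
30^4 ≡ 65^2 = 4225 ≡ 50
30^8 ≡ 50^2 = 2500 ≡ 162
12 = 8 + 4, so 30^12 ≡ 162·50 ≡ 84 (mod 167)
31·84 = 2604 ≡ 99 (mod 167)
99 ≡ 99 (mod 167); signature holds.

verifies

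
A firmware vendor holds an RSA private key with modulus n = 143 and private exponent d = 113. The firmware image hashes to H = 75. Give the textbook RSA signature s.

69

Squares mod 143: H^1≡75, H^2≡48, H^4≡16, H^8≡113, H^16≡42, H^32≡48, H^64≡16
113 = 64 + 32 + 16 + 1, so H^113 ≡ 16·48·42·75 ≡ 69 (mod 143)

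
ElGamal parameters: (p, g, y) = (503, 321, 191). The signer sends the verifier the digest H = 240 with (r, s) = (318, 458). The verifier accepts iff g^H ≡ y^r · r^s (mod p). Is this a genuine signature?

Left side g^H mod p:
321^2 = 103041 ≡ 429
321^4 ≡ 429^2 = 184041 ≡ 446
321^8 ≡ 446^2 = 198916 ≡ 231
321^16 ≡ 231^2 = 53361 ≡ 43
321^32 ≡ 43^2 = 1849 ≡ 340
321^64 ≡ 340^2 = 115600 ≡ 413
321^128 ≡ 413^2 = 170569 ≡ 52
240 = 128 + 64 + 32 + 16, so 321^240 ≡ 52·413·340·43 ≡ 484 (mod 503)
Right side y^r · r^s mod p:
191^2 = 36481 ≡ 265
191^4 ≡ 265^2 = 70225 ≡ 308
191^8 ≡ 308^2 = 94864 ≡ 300
191^16 ≡ 300^2 = 90000 ≡ 466
191^32 ≡ 466^2 = 217156 ≡ 363
191^64 ≡ 363^2 = 131769 ≡ 486
191^128 ≡ 486^2 = 236196 ≡ 289
191^256 ≡ 289^2 = 83521 ≡ 23
318 = 256 + 32 + 16 + 8 + 4 + 2, so 191^318 ≡ 23·363·466·300·308·265 ≡ 325 (mod 503)
318^2 = 101124 ≡ 21
318^4 ≡ 21^2 = 441
318^8 ≡ 441^2 = 194481 ≡ 323
318^16 ≡ 323^2 = 104329 ≡ 208
318^32 ≡ 208^2 = 43264 ≡ 6
318^64 ≡ 6^2 = 36
318^128 ≡ 36^2 = 1296 ≡ 290
318^256 ≡ 290^2 = 84100 ≡ 99
458 = 256 + 128 + 64 + 8 + 2, so 318^458 ≡ 99·290·36·323·21 ≡ 33 (mod 503)
325·33 = 10725 ≡ 162 (mod 503)
484 ≠ 162, so verification fails.

forged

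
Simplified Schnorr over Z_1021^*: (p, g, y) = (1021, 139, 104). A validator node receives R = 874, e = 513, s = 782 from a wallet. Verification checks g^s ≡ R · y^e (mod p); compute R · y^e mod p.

Squares mod 1021: 104^1≡104, 104^2≡606, 104^4≡697, 104^8≡834, 104^16≡255, 104^32≡702, 104^64≡682, 104^128≡569, 104^256≡104, 104^512≡606
513 = 512 + 1, so 104^513 ≡ 606·104 ≡ 743 (mod 1021)
R · y^e ≡ 874·743 = 649382 ≡ 26 (mod 1021)

26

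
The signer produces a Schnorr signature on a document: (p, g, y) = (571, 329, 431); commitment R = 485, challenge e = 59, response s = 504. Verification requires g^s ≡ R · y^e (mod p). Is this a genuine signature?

g^s mod p:
Squares mod 571: 329^1≡329, 329^2≡322, 329^4≡333, 329^8≡115, 329^16≡92, 329^32≡470, 329^64≡494, 329^128≡219, 329^256≡568
504 = 256 + 128 + 64 + 32 + 16 + 8, so 329^504 ≡ 568·219·494·470·92·115 ≡ 154 (mod 571)
R · y^e mod p:
Squares mod 571: 431^1≡431, 431^2≡186, 431^4≡336, 431^8≡409, 431^16≡549, 431^32≡484
59 = 32 + 16 + 8 + 2 + 1, so 431^59 ≡ 484·549·409·186·431 ≡ 36 (mod 571)
485·36 = 17460 ≡ 330 (mod 571)
154 ≠ 330; the check fails.

forged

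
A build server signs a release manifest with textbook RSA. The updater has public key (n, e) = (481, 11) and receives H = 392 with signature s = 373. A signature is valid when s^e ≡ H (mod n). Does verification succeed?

fails

s^2 ≡ 373^2 = 139129 ≡ 120
s^4 ≡ 120^2 = 14400 ≡ 451
s^8 ≡ 451^2 = 203401 ≡ 419
11 = 8 + 2 + 1, so s^11 ≡ 419·120·373 ≡ 250 (mod 481)
250 ≠ 392, so verification fails.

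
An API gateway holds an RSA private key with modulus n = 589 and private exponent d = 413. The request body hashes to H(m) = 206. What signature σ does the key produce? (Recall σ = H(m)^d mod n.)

Squares mod 589: (H(m))^1≡206, (H(m))^2≡28, (H(m))^4≡195, (H(m))^8≡329, (H(m))^16≡454, (H(m))^32≡555, (H(m))^64≡567, (H(m))^128≡484, (H(m))^256≡423
413 = 256 + 128 + 16 + 8 + 4 + 1, so (H(m))^413 ≡ 423·484·454·329·195·206 ≡ 329 (mod 589)

329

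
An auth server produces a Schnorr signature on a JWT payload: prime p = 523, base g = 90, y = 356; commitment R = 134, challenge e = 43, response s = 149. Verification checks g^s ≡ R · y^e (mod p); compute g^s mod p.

90^2 = 8100 ≡ 255
90^4 ≡ 255^2 = 65025 ≡ 173
90^8 ≡ 173^2 = 29929 ≡ 118
90^16 ≡ 118^2 = 13924 ≡ 326
90^32 ≡ 326^2 = 106276 ≡ 107
90^64 ≡ 107^2 = 11449 ≡ 466
90^128 ≡ 466^2 = 217156 ≡ 111
149 = 128 + 16 + 4 + 1, so 90^149 ≡ 111·326·173·90 ≡ 149 (mod 523)

149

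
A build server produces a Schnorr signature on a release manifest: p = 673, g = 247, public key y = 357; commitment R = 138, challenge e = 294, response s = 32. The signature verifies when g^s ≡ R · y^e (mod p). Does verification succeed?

fails

g^s mod p:
247^2 = 61009 ≡ 439
247^4 ≡ 439^2 = 192721 ≡ 243
247^8 ≡ 243^2 = 59049 ≡ 498
247^16 ≡ 498^2 = 248004 ≡ 340
247^32 ≡ 340^2 = 115600 ≡ 517
R · y^e mod p:
357^2 = 127449 ≡ 252
357^4 ≡ 252^2 = 63504 ≡ 242
357^8 ≡ 242^2 = 58564 ≡ 13
357^16 ≡ 13^2 = 169
357^32 ≡ 169^2 = 28561 ≡ 295
357^64 ≡ 295^2 = 87025 ≡ 208
357^128 ≡ 208^2 = 43264 ≡ 192
357^256 ≡ 192^2 = 36864 ≡ 522
294 = 256 + 32 + 4 + 2, so 357^294 ≡ 522·295·242·252 ≡ 589 (mod 673)
138·589 = 81282 ≡ 522 (mod 673)
517 ≠ 522; the check fails.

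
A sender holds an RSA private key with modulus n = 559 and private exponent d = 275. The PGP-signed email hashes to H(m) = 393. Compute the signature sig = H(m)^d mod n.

(H(m))^2 ≡ 393^2 = 154449 ≡ 165
(H(m))^4 ≡ 165^2 = 27225 ≡ 393
(H(m))^8 ≡ 393^2 = 154449 ≡ 165
(H(m))^16 ≡ 165^2 = 27225 ≡ 393
(H(m))^32 ≡ 393^2 = 154449 ≡ 165
(H(m))^64 ≡ 165^2 = 27225 ≡ 393
(H(m))^128 ≡ 393^2 = 154449 ≡ 165
(H(m))^256 ≡ 165^2 = 27225 ≡ 393
275 = 256 + 16 + 2 + 1, so (H(m))^275 ≡ 393·393·165·393 ≡ 165 (mod 559)

165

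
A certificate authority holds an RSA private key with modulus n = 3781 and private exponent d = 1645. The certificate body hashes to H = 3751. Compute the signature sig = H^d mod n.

Squares mod 3781: H^1≡3751, H^2≡900, H^4≡866, H^8≡1318, H^16≡1645, H^32≡2610, H^64≡2519, H^128≡843, H^256≡3602, H^512≡1793, H^1024≡999
1645 = 1024 + 512 + 64 + 32 + 8 + 4 + 1, so H^1645 ≡ 999·1793·2519·2610·1318·866·3751 ≡ 882 (mod 3781)

882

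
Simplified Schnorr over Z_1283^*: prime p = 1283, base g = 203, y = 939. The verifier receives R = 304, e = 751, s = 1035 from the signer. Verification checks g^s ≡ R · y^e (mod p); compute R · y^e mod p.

Squares mod 1283: 939^1≡939, 939^2≡300, 939^4≡190, 939^8≡176, 939^16≡184, 939^32≡498, 939^64≡385, 939^128≡680, 939^256≡520, 939^512≡970
751 = 512 + 128 + 64 + 32 + 8 + 4 + 2 + 1, so 939^751 ≡ 970·680·385·498·176·190·300·939 ≡ 185 (mod 1283)
R · y^e ≡ 304·185 = 56240 ≡ 1071 (mod 1283)

1071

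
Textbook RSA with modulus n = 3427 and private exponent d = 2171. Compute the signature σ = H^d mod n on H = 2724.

H^2 ≡ 2724^2 = 7420176 ≡ 721
H^4 ≡ 721^2 = 519841 ≡ 2364
H^8 ≡ 2364^2 = 5588496 ≡ 2486
H^16 ≡ 2486^2 = 6180196 ≡ 1315
H^32 ≡ 1315^2 = 1729225 ≡ 2017
H^64 ≡ 2017^2 = 4068289 ≡ 440
H^128 ≡ 440^2 = 193600 ≡ 1688
H^256 ≡ 1688^2 = 2849344 ≡ 1507
H^512 ≡ 1507^2 = 2271049 ≡ 2375
H^1024 ≡ 2375^2 = 5640625 ≡ 3210
H^2048 ≡ 3210^2 = 10304100 ≡ 2538
2171 = 2048 + 64 + 32 + 16 + 8 + 2 + 1, so H^2171 ≡ 2538·440·2017·1315·2486·721·2724 ≡ 1707 (mod 3427)

1707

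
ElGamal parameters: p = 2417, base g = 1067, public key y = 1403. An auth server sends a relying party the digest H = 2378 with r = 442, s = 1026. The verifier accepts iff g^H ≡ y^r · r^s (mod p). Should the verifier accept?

reject

Left side g^H mod p:
1067^2 = 1138489 ≡ 82
1067^4 ≡ 82^2 = 6724 ≡ 1890
1067^8 ≡ 1890^2 = 3572100 ≡ 2191
1067^16 ≡ 2191^2 = 4800481 ≡ 319
1067^32 ≡ 319^2 = 101761 ≡ 247
1067^64 ≡ 247^2 = 61009 ≡ 584
1067^128 ≡ 584^2 = 341056 ≡ 259
1067^256 ≡ 259^2 = 67081 ≡ 1822
1067^512 ≡ 1822^2 = 3319684 ≡ 1143
1067^1024 ≡ 1143^2 = 1306449 ≡ 1269
1067^2048 ≡ 1269^2 = 1610361 ≡ 639
2378 = 2048 + 256 + 64 + 8 + 2, so 1067^2378 ≡ 639·1822·584·2191·82 ≡ 1747 (mod 2417)
Right side y^r · r^s mod p:
1403^2 = 1968409 ≡ 971
1403^4 ≡ 971^2 = 942841 ≡ 211
1403^8 ≡ 211^2 = 44521 ≡ 1015
1403^16 ≡ 1015^2 = 1030225 ≡ 583
1403^32 ≡ 583^2 = 339889 ≡ 1509
1403^64 ≡ 1509^2 = 2277081 ≡ 267
1403^128 ≡ 267^2 = 71289 ≡ 1196
1403^256 ≡ 1196^2 = 1430416 ≡ 1969
442 = 256 + 128 + 32 + 16 + 8 + 2, so 1403^442 ≡ 1969·1196·1509·583·1015·971 ≡ 1103 (mod 2417)
442^2 = 195364 ≡ 2004
442^4 ≡ 2004^2 = 4016016 ≡ 1379
442^8 ≡ 1379^2 = 1901641 ≡ 1879
442^16 ≡ 1879^2 = 3530641 ≡ 1821
442^32 ≡ 1821^2 = 3316041 ≡ 2334
442^64 ≡ 2334^2 = 5447556 ≡ 2055
442^128 ≡ 2055^2 = 4223025 ≡ 526
442^256 ≡ 526^2 = 276676 ≡ 1138
442^512 ≡ 1138^2 = 1295044 ≡ 1949
442^1024 ≡ 1949^2 = 3798601 ≡ 1494
1026 = 1024 + 2, so 442^1026 ≡ 1494·2004 ≡ 1730 (mod 2417)
1103·1730 = 1908190 ≡ 1177 (mod 2417)
1747 ≠ 1177, so verification fails.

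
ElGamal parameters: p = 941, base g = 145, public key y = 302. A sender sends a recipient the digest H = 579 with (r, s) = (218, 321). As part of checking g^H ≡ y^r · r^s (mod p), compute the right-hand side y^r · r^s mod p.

535

302^2 = 91204 ≡ 868
302^4 ≡ 868^2 = 753424 ≡ 624
302^8 ≡ 624^2 = 389376 ≡ 743
302^16 ≡ 743^2 = 552049 ≡ 623
302^32 ≡ 623^2 = 388129 ≡ 437
302^64 ≡ 437^2 = 190969 ≡ 887
302^128 ≡ 887^2 = 786769 ≡ 93
218 = 128 + 64 + 16 + 8 + 2, so 302^218 ≡ 93·887·623·743·868 ≡ 819 (mod 941)
218^2 = 47524 ≡ 474
218^4 ≡ 474^2 = 224676 ≡ 718
218^8 ≡ 718^2 = 515524 ≡ 797
218^16 ≡ 797^2 = 635209 ≡ 34
218^32 ≡ 34^2 = 1156 ≡ 215
218^64 ≡ 215^2 = 46225 ≡ 116
218^128 ≡ 116^2 = 13456 ≡ 282
218^256 ≡ 282^2 = 79524 ≡ 480
321 = 256 + 64 + 1, so 218^321 ≡ 480·116·218 ≡ 281 (mod 941)
y^r · r^s ≡ 819·281 = 230139 ≡ 535 (mod 941)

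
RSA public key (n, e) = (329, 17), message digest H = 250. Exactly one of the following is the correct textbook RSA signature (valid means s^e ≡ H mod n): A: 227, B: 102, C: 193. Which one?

Candidate A: 227^17 mod 329 = 250
  → matches H = 250
Candidate B: 102^17 mod 329 = 79
Candidate C: 193^17 mod 329 = 226

A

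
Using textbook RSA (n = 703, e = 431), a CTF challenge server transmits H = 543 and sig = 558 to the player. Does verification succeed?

passes

sig^2 ≡ 558^2 = 311364 ≡ 638
sig^4 ≡ 638^2 = 407044 ≡ 7
sig^8 ≡ 7^2 = 49
sig^16 ≡ 49^2 = 2401 ≡ 292
sig^32 ≡ 292^2 = 85264 ≡ 201
sig^64 ≡ 201^2 = 40401 ≡ 330
sig^128 ≡ 330^2 = 108900 ≡ 638
sig^256 ≡ 638^2 = 407044 ≡ 7
431 = 256 + 128 + 32 + 8 + 4 + 2 + 1, so sig^431 ≡ 7·638·201·49·7·638·558 ≡ 543 (mod 703)
sig^431 mod 703 = 543 matches H.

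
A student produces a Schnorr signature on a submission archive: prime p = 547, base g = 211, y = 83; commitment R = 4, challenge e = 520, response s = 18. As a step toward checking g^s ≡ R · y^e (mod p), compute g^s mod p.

383

211^2 = 44521 ≡ 214
211^4 ≡ 214^2 = 45796 ≡ 395
211^8 ≡ 395^2 = 156025 ≡ 130
211^16 ≡ 130^2 = 16900 ≡ 490
18 = 16 + 2, so 211^18 ≡ 490·214 ≡ 383 (mod 547)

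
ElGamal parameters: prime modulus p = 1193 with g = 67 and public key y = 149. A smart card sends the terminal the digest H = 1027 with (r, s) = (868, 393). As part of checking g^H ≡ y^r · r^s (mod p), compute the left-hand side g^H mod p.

67^2 = 4489 ≡ 910
67^4 ≡ 910^2 = 828100 ≡ 158
67^8 ≡ 158^2 = 24964 ≡ 1104
67^16 ≡ 1104^2 = 1218816 ≡ 763
67^32 ≡ 763^2 = 582169 ≡ 1178
67^64 ≡ 1178^2 = 1387684 ≡ 225
67^128 ≡ 225^2 = 50625 ≡ 519
67^256 ≡ 519^2 = 269361 ≡ 936
67^512 ≡ 936^2 = 876096 ≡ 434
67^1024 ≡ 434^2 = 188356 ≡ 1055
1027 = 1024 + 2 + 1, so 67^1027 ≡ 1055·910·67 ≡ 369 (mod 1193)

369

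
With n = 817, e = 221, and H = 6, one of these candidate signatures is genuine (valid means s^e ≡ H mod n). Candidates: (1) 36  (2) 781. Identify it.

Candidate 1: 36^2 = 1296 ≡ 479; 36^4 ≡ 479^2 = 229441 ≡ 681; 36^8 ≡ 681^2 = 463761 ≡ 522; 36^16 ≡ 522^2 = 272484 ≡ 423; 36^32 ≡ 423^2 = 178929 ≡ 6; 36^64 ≡ 6^2 = 36; 36^128 ≡ 36^2 = 1296 ≡ 479; 221 = 128 + 64 + 16 + 8 + 4 + 1, so 36^221 ≡ 479·36·423·522·681·36 ≡ 6 (mod 817)
  → matches H = 6
Candidate 2: 781^2 = 609961 ≡ 479; 781^4 ≡ 479^2 = 229441 ≡ 681; 781^8 ≡ 681^2 = 463761 ≡ 522; 781^16 ≡ 522^2 = 272484 ≡ 423; 781^32 ≡ 423^2 = 178929 ≡ 6; 781^64 ≡ 6^2 = 36; 781^128 ≡ 36^2 = 1296 ≡ 479; 221 = 128 + 64 + 16 + 8 + 4 + 1, so 781^221 ≡ 479·36·423·522·681·781 ≡ 811 (mod 817)

1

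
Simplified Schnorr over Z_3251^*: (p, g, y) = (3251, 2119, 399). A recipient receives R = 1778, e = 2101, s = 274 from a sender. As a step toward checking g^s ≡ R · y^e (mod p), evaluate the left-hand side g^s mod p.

2119^2 = 4490161 ≡ 530
2119^4 ≡ 530^2 = 280900 ≡ 1314
2119^8 ≡ 1314^2 = 1726596 ≡ 315
2119^16 ≡ 315^2 = 99225 ≡ 1695
2119^32 ≡ 1695^2 = 2873025 ≡ 2392
2119^64 ≡ 2392^2 = 5721664 ≡ 3155
2119^128 ≡ 3155^2 = 9954025 ≡ 2714
2119^256 ≡ 2714^2 = 7365796 ≡ 2281
274 = 256 + 16 + 2, so 2119^274 ≡ 2281·1695·530 ≡ 1791 (mod 3251)

1791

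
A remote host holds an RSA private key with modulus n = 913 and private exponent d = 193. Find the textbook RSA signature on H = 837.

H^2 ≡ 837^2 = 700569 ≡ 298
H^4 ≡ 298^2 = 88804 ≡ 243
H^8 ≡ 243^2 = 59049 ≡ 617
H^16 ≡ 617^2 = 380689 ≡ 881
H^32 ≡ 881^2 = 776161 ≡ 111
H^64 ≡ 111^2 = 12321 ≡ 452
H^128 ≡ 452^2 = 204304 ≡ 705
193 = 128 + 64 + 1, so H^193 ≡ 705·452·837 ≡ 78 (mod 913)

78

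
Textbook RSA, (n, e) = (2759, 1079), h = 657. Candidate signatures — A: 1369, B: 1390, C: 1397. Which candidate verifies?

Candidate A: Squares mod 2759: 1369^1≡1369, 1369^2≡800, 1369^4≡2671, 1369^8≡2226, 1369^16≡2671, 1369^32≡2226, 1369^64≡2671, 1369^128≡2226, 1369^256≡2671, 1369^512≡2226, 1369^1024≡2671; 1079 = 1024 + 32 + 16 + 4 + 2 + 1, so 1369^1079 ≡ 2671·2226·2671·2671·800·1369 ≡ 2102 (mod 2759)
Candidate B: Squares mod 2759: 1390^1≡1390, 1390^2≡800, 1390^4≡2671, 1390^8≡2226, 1390^16≡2671, 1390^32≡2226, 1390^64≡2671, 1390^128≡2226, 1390^256≡2671, 1390^512≡2226, 1390^1024≡2671; 1079 = 1024 + 32 + 16 + 4 + 2 + 1, so 1390^1079 ≡ 2671·2226·2671·2671·800·1390 ≡ 657 (mod 2759)
  → matches h = 657
Candidate C: Squares mod 2759: 1397^1≡1397, 1397^2≡996, 1397^4≡1535, 1397^8≡39, 1397^16≡1521, 1397^32≡1399, 1397^64≡1070, 1397^128≡2674, 1397^256≡1707, 1397^512≡345, 1397^1024≡388; 1079 = 1024 + 32 + 16 + 4 + 2 + 1, so 1397^1079 ≡ 388·1399·1521·1535·996·1397 ≡ 295 (mod 2759)

B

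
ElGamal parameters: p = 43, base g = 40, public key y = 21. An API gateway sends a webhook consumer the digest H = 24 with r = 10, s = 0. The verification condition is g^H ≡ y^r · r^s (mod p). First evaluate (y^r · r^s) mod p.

16

21^2 = 441 ≡ 11
21^4 ≡ 11^2 = 121 ≡ 35
21^8 ≡ 35^2 = 1225 ≡ 21
10 = 8 + 2, so 21^10 ≡ 21·11 ≡ 16 (mod 43)
10^0 mod 43 = 1
y^r · r^s ≡ 16·1 = 16 ≡ 16 (mod 43)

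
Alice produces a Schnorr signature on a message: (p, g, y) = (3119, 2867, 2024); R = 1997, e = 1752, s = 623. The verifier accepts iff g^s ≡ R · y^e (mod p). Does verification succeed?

g^s mod p:
2867^2 = 8219689 ≡ 1124
2867^4 ≡ 1124^2 = 1263376 ≡ 181
2867^8 ≡ 181^2 = 32761 ≡ 1571
2867^16 ≡ 1571^2 = 2468041 ≡ 912
2867^32 ≡ 912^2 = 831744 ≡ 2090
2867^64 ≡ 2090^2 = 4368100 ≡ 1500
2867^128 ≡ 1500^2 = 2250000 ≡ 1201
2867^256 ≡ 1201^2 = 1442401 ≡ 1423
2867^512 ≡ 1423^2 = 2024929 ≡ 698
623 = 512 + 64 + 32 + 8 + 4 + 2 + 1, so 2867^623 ≡ 698·1500·2090·1571·181·1124·2867 ≡ 409 (mod 3119)
R · y^e mod p:
2024^2 = 4096576 ≡ 1329
2024^4 ≡ 1329^2 = 1766241 ≡ 887
2024^8 ≡ 887^2 = 786769 ≡ 781
2024^16 ≡ 781^2 = 609961 ≡ 1756
2024^32 ≡ 1756^2 = 3083536 ≡ 1964
2024^64 ≡ 1964^2 = 3857296 ≡ 2212
2024^128 ≡ 2212^2 = 4892944 ≡ 2352
2024^256 ≡ 2352^2 = 5531904 ≡ 1917
2024^512 ≡ 1917^2 = 3674889 ≡ 707
2024^1024 ≡ 707^2 = 499849 ≡ 809
1752 = 1024 + 512 + 128 + 64 + 16 + 8, so 2024^1752 ≡ 809·707·2352·2212·1756·781 ≡ 2053 (mod 3119)
1997·2053 = 4099841 ≡ 1475 (mod 3119)
409 ≠ 1475; the check fails.

fails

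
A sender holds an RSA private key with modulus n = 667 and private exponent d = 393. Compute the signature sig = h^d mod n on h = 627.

18

h^2 ≡ 627^2 = 393129 ≡ 266
h^4 ≡ 266^2 = 70756 ≡ 54
h^8 ≡ 54^2 = 2916 ≡ 248
h^16 ≡ 248^2 = 61504 ≡ 140
h^32 ≡ 140^2 = 19600 ≡ 257
h^64 ≡ 257^2 = 66049 ≡ 16
h^128 ≡ 16^2 = 256
h^256 ≡ 256^2 = 65536 ≡ 170
393 = 256 + 128 + 8 + 1, so h^393 ≡ 170·256·248·627 ≡ 18 (mod 667)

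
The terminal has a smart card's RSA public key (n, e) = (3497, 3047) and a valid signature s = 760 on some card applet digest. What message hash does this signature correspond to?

2923

Squares mod 3497: s^1≡760, s^2≡595, s^4≡828, s^8≡172, s^16≡1608, s^32≡1381, s^64≡1296, s^128≡1056, s^256≡3090, s^512≡1290, s^1024≡3025, s^2048≡2473
3047 = 2048 + 512 + 256 + 128 + 64 + 32 + 4 + 2 + 1, so s^3047 ≡ 2473·1290·3090·1056·1296·1381·828·595·760 ≡ 2923 (mod 3497)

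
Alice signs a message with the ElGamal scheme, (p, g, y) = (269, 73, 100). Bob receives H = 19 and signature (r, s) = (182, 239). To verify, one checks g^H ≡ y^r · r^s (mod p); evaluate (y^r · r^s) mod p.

100^2 = 10000 ≡ 47
100^4 ≡ 47^2 = 2209 ≡ 57
100^8 ≡ 57^2 = 3249 ≡ 21
100^16 ≡ 21^2 = 441 ≡ 172
100^32 ≡ 172^2 = 29584 ≡ 263
100^64 ≡ 263^2 = 69169 ≡ 36
100^128 ≡ 36^2 = 1296 ≡ 220
182 = 128 + 32 + 16 + 4 + 2, so 100^182 ≡ 220·263·172·57·47 ≡ 44 (mod 269)
182^2 = 33124 ≡ 37
182^4 ≡ 37^2 = 1369 ≡ 24
182^8 ≡ 24^2 = 576 ≡ 38
182^16 ≡ 38^2 = 1444 ≡ 99
182^32 ≡ 99^2 = 9801 ≡ 117
182^64 ≡ 117^2 = 13689 ≡ 239
182^128 ≡ 239^2 = 57121 ≡ 93
239 = 128 + 64 + 32 + 8 + 4 + 2 + 1, so 182^239 ≡ 93·239·117·38·24·37·182 ≡ 207 (mod 269)
y^r · r^s ≡ 44·207 = 9108 ≡ 231 (mod 269)

231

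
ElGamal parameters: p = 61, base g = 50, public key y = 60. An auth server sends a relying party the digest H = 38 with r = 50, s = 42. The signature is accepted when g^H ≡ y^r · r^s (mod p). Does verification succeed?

passes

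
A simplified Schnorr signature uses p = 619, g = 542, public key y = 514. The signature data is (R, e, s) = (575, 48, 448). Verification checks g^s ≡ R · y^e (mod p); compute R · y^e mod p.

315

514^2 = 264196 ≡ 502
514^4 ≡ 502^2 = 252004 ≡ 71
514^8 ≡ 71^2 = 5041 ≡ 89
514^16 ≡ 89^2 = 7921 ≡ 493
514^32 ≡ 493^2 = 243049 ≡ 401
48 = 32 + 16, so 514^48 ≡ 401·493 ≡ 232 (mod 619)
R · y^e ≡ 575·232 = 133400 ≡ 315 (mod 619)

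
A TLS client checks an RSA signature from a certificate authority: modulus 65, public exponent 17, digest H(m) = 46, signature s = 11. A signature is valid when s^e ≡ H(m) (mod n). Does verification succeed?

passes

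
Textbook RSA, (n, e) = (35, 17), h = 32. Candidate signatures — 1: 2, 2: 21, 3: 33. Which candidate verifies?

1

Candidate 1: Squares mod 35: 2^1≡2, 2^2≡4, 2^4≡16, 2^8≡11, 2^16≡16; 17 = 16 + 1, so 2^17 ≡ 16·2 ≡ 32 (mod 35)
  → matches h = 32
Candidate 2: Squares mod 35: 21^1≡21, 21^2≡21, 21^4≡21, 21^8≡21, 21^16≡21; 17 = 16 + 1, so 21^17 ≡ 21·21 ≡ 21 (mod 35)
Candidate 3: Squares mod 35: 33^1≡33, 33^2≡4, 33^4≡16, 33^8≡11, 33^16≡16; 17 = 16 + 1, so 33^17 ≡ 16·33 ≡ 3 (mod 35)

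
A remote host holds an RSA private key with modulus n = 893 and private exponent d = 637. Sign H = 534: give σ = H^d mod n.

204

Squares mod 893: H^1≡534, H^2≡289, H^4≡472, H^8≡427, H^16≡157, H^32≡538, H^64≡112, H^128≡42, H^256≡871, H^512≡484
637 = 512 + 64 + 32 + 16 + 8 + 4 + 1, so H^637 ≡ 484·112·538·157·427·472·534 ≡ 204 (mod 893)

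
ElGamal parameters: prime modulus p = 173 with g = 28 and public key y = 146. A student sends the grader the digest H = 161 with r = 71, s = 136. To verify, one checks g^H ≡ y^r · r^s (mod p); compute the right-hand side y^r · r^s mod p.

107

146^2 = 21316 ≡ 37
146^4 ≡ 37^2 = 1369 ≡ 158
146^8 ≡ 158^2 = 24964 ≡ 52
146^16 ≡ 52^2 = 2704 ≡ 109
146^32 ≡ 109^2 = 11881 ≡ 117
146^64 ≡ 117^2 = 13689 ≡ 22
71 = 64 + 4 + 2 + 1, so 146^71 ≡ 22·158·37·146 ≡ 105 (mod 173)
71^2 = 5041 ≡ 24
71^4 ≡ 24^2 = 576 ≡ 57
71^8 ≡ 57^2 = 3249 ≡ 135
71^16 ≡ 135^2 = 18225 ≡ 60
71^32 ≡ 60^2 = 3600 ≡ 140
71^64 ≡ 140^2 = 19600 ≡ 51
71^128 ≡ 51^2 = 2601 ≡ 6
136 = 128 + 8, so 71^136 ≡ 6·135 ≡ 118 (mod 173)
y^r · r^s ≡ 105·118 = 12390 ≡ 107 (mod 173)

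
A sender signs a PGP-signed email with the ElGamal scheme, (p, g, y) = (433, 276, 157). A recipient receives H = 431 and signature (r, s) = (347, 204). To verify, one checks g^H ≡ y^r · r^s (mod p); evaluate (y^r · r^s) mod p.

157^347 mod 433 = 119
347^204 mod 433 = 115
y^r · r^s ≡ 119·115 = 13685 ≡ 262 (mod 433)

262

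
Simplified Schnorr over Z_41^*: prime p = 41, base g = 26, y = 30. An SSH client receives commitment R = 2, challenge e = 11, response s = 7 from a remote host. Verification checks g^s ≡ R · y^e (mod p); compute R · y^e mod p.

30^11 mod 41 = 24
R · y^e ≡ 2·24 = 48 ≡ 7 (mod 41)

7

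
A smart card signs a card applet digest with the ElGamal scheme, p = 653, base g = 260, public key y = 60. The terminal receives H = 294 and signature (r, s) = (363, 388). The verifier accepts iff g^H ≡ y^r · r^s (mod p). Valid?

Left side g^H mod p:
260^2 = 67600 ≡ 341
260^4 ≡ 341^2 = 116281 ≡ 47
260^8 ≡ 47^2 = 2209 ≡ 250
260^16 ≡ 250^2 = 62500 ≡ 465
260^32 ≡ 465^2 = 216225 ≡ 82
260^64 ≡ 82^2 = 6724 ≡ 194
260^128 ≡ 194^2 = 37636 ≡ 415
260^256 ≡ 415^2 = 172225 ≡ 486
294 = 256 + 32 + 4 + 2, so 260^294 ≡ 486·82·47·341 ≡ 215 (mod 653)
Right side y^r · r^s mod p:
60^2 = 3600 ≡ 335
60^4 ≡ 335^2 = 112225 ≡ 562
60^8 ≡ 562^2 = 315844 ≡ 445
60^16 ≡ 445^2 = 198025 ≡ 166
60^32 ≡ 166^2 = 27556 ≡ 130
60^64 ≡ 130^2 = 16900 ≡ 575
60^128 ≡ 575^2 = 330625 ≡ 207
60^256 ≡ 207^2 = 42849 ≡ 404
363 = 256 + 64 + 32 + 8 + 2 + 1, so 60^363 ≡ 404·575·130·445·335·60 ≡ 11 (mod 653)
363^2 = 131769 ≡ 516
363^4 ≡ 516^2 = 266256 ≡ 485
363^8 ≡ 485^2 = 235225 ≡ 145
363^16 ≡ 145^2 = 21025 ≡ 129
363^32 ≡ 129^2 = 16641 ≡ 316
363^64 ≡ 316^2 = 99856 ≡ 600
363^128 ≡ 600^2 = 360000 ≡ 197
363^256 ≡ 197^2 = 38809 ≡ 282
388 = 256 + 128 + 4, so 363^388 ≡ 282·197·485 ≡ 257 (mod 653)
11·257 = 2827 ≡ 215 (mod 653)
215 ≡ 215 (mod 653), so the signature is genuine.

yes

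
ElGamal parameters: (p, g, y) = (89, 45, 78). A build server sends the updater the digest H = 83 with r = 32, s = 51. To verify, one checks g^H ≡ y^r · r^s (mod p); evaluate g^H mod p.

45^2 = 2025 ≡ 67
45^4 ≡ 67^2 = 4489 ≡ 39
45^8 ≡ 39^2 = 1521 ≡ 8
45^16 ≡ 8^2 = 64
45^32 ≡ 64^2 = 4096 ≡ 2
45^64 ≡ 2^2 = 4
83 = 64 + 16 + 2 + 1, so 45^83 ≡ 4·64·67·45 ≡ 32 (mod 89)

32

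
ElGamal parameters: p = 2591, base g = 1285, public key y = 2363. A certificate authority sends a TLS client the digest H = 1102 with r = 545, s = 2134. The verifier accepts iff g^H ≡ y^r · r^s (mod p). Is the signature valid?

valid

Left side g^H mod p:
1285^2 = 1651225 ≡ 758
1285^4 ≡ 758^2 = 574564 ≡ 1953
1285^8 ≡ 1953^2 = 3814209 ≡ 257
1285^16 ≡ 257^2 = 66049 ≡ 1274
1285^32 ≡ 1274^2 = 1623076 ≡ 1110
1285^64 ≡ 1110^2 = 1232100 ≡ 1375
1285^128 ≡ 1375^2 = 1890625 ≡ 1786
1285^256 ≡ 1786^2 = 3189796 ≡ 275
1285^512 ≡ 275^2 = 75625 ≡ 486
1285^1024 ≡ 486^2 = 236196 ≡ 415
1102 = 1024 + 64 + 8 + 4 + 2, so 1285^1102 ≡ 415·1375·257·1953·758 ≡ 2097 (mod 2591)
Right side y^r · r^s mod p:
2363^2 = 5583769 ≡ 164
2363^4 ≡ 164^2 = 26896 ≡ 986
2363^8 ≡ 986^2 = 972196 ≡ 571
2363^16 ≡ 571^2 = 326041 ≡ 2166
2363^32 ≡ 2166^2 = 4691556 ≡ 1846
2363^64 ≡ 1846^2 = 3407716 ≡ 551
2363^128 ≡ 551^2 = 303601 ≡ 454
2363^256 ≡ 454^2 = 206116 ≡ 1427
2363^512 ≡ 1427^2 = 2036329 ≡ 2394
545 = 512 + 32 + 1, so 2363^545 ≡ 2394·1846·2363 ≡ 345 (mod 2591)
545^2 = 297025 ≡ 1651
545^4 ≡ 1651^2 = 2725801 ≡ 69
545^8 ≡ 69^2 = 4761 ≡ 2170
545^16 ≡ 2170^2 = 4708900 ≡ 1053
545^32 ≡ 1053^2 = 1108809 ≡ 2452
545^64 ≡ 2452^2 = 6012304 ≡ 1184
545^128 ≡ 1184^2 = 1401856 ≡ 125
545^256 ≡ 125^2 = 15625 ≡ 79
545^512 ≡ 79^2 = 6241 ≡ 1059
545^1024 ≡ 1059^2 = 1121481 ≡ 2169
545^2048 ≡ 2169^2 = 4704561 ≡ 1896
2134 = 2048 + 64 + 16 + 4 + 2, so 545^2134 ≡ 1896·1184·1053·69·1651 ≡ 2169 (mod 2591)
345·2169 = 748305 ≡ 2097 (mod 2591)
2097 ≡ 2097 (mod 2591), so the signature is genuine.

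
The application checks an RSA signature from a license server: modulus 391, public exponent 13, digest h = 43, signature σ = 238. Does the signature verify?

does not verify

Squares mod 391: σ^1≡238, σ^2≡340, σ^4≡255, σ^8≡119
13 = 8 + 4 + 1, so σ^13 ≡ 119·255·238 ≡ 340 (mod 391)
σ^13 mod 391 = 340, but h = 43.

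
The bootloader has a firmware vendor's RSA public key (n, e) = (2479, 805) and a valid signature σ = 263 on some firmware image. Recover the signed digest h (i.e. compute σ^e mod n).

1298

σ^2 ≡ 263^2 = 69169 ≡ 2236
σ^4 ≡ 2236^2 = 4999696 ≡ 2032
σ^8 ≡ 2032^2 = 4129024 ≡ 1489
σ^16 ≡ 1489^2 = 2217121 ≡ 895
σ^32 ≡ 895^2 = 801025 ≡ 308
σ^64 ≡ 308^2 = 94864 ≡ 662
σ^128 ≡ 662^2 = 438244 ≡ 1940
σ^256 ≡ 1940^2 = 3763600 ≡ 478
σ^512 ≡ 478^2 = 228484 ≡ 416
805 = 512 + 256 + 32 + 4 + 1, so σ^805 ≡ 416·478·308·2032·263 ≡ 1298 (mod 2479)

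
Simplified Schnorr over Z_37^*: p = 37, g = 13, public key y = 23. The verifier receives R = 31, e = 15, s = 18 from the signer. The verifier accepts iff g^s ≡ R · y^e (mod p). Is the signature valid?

valid

g^s mod p:
13^2 = 169 ≡ 21
13^4 ≡ 21^2 = 441 ≡ 34
13^8 ≡ 34^2 = 1156 ≡ 9
13^16 ≡ 9^2 = 81 ≡ 7
18 = 16 + 2, so 13^18 ≡ 7·21 ≡ 36 (mod 37)
R · y^e mod p:
23^2 = 529 ≡ 11
23^4 ≡ 11^2 = 121 ≡ 10
23^8 ≡ 10^2 = 100 ≡ 26
15 = 8 + 4 + 2 + 1, so 23^15 ≡ 26·10·11·23 ≡ 31 (mod 37)
31·31 = 961 ≡ 36 (mod 37)
36 ≡ 36 (mod 37); signature holds.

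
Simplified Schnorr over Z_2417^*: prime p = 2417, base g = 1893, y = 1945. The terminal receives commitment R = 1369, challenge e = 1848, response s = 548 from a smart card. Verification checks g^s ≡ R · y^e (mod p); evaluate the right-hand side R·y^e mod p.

1945^2 = 3783025 ≡ 420
1945^4 ≡ 420^2 = 176400 ≡ 2376
1945^8 ≡ 2376^2 = 5645376 ≡ 1681
1945^16 ≡ 1681^2 = 2825761 ≡ 288
1945^32 ≡ 288^2 = 82944 ≡ 766
1945^64 ≡ 766^2 = 586756 ≡ 1842
1945^128 ≡ 1842^2 = 3392964 ≡ 1913
1945^256 ≡ 1913^2 = 3659569 ≡ 231
1945^512 ≡ 231^2 = 53361 ≡ 187
1945^1024 ≡ 187^2 = 34969 ≡ 1131
1848 = 1024 + 512 + 256 + 32 + 16 + 8, so 1945^1848 ≡ 1131·187·231·766·288·1681 ≡ 15 (mod 2417)
R · y^e ≡ 1369·15 = 20535 ≡ 1199 (mod 2417)

1199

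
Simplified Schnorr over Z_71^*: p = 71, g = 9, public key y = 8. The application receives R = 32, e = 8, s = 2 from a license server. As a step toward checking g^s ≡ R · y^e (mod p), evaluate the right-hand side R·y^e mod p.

10

Squares mod 71: 8^1≡8, 8^2≡64, 8^4≡49, 8^8≡58
8^8 ≡ 58 (mod 71)
R · y^e ≡ 32·58 = 1856 ≡ 10 (mod 71)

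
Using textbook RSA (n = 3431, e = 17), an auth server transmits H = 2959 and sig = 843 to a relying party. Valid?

Squares mod 3431: sig^1≡843, sig^2≡432, sig^4≡1350, sig^8≡639, sig^16≡32
17 = 16 + 1, so sig^17 ≡ 32·843 ≡ 2959 (mod 3431)
Since 2959 equals the digest 2959, verification succeeds.

yes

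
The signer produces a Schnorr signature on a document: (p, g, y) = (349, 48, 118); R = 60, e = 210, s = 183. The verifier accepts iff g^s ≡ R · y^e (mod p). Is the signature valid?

valid

g^s mod p:
48^2 = 2304 ≡ 210
48^4 ≡ 210^2 = 44100 ≡ 126
48^8 ≡ 126^2 = 15876 ≡ 171
48^16 ≡ 171^2 = 29241 ≡ 274
48^32 ≡ 274^2 = 75076 ≡ 41
48^64 ≡ 41^2 = 1681 ≡ 285
48^128 ≡ 285^2 = 81225 ≡ 257
183 = 128 + 32 + 16 + 4 + 2 + 1, so 48^183 ≡ 257·41·274·126·210·48 ≡ 181 (mod 349)
R · y^e mod p:
118^2 = 13924 ≡ 313
118^4 ≡ 313^2 = 97969 ≡ 249
118^8 ≡ 249^2 = 62001 ≡ 228
118^16 ≡ 228^2 = 51984 ≡ 332
118^32 ≡ 332^2 = 110224 ≡ 289
118^64 ≡ 289^2 = 83521 ≡ 110
118^128 ≡ 110^2 = 12100 ≡ 234
210 = 128 + 64 + 16 + 2, so 118^210 ≡ 234·110·332·313 ≡ 67 (mod 349)
60·67 = 4020 ≡ 181 (mod 349)
181 ≡ 181 (mod 349); signature holds.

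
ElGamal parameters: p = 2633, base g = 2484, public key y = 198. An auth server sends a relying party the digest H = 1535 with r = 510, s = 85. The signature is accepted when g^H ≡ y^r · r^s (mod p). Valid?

Left side g^H mod p:
2484^1535 mod 2633 = 1733
Right side y^r · r^s mod p:
198^510 mod 2633 = 1543
510^85 mod 2633 = 617
1543·617 = 952031 ≡ 1518 (mod 2633)
1733 ≠ 1518, so verification fails.

no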